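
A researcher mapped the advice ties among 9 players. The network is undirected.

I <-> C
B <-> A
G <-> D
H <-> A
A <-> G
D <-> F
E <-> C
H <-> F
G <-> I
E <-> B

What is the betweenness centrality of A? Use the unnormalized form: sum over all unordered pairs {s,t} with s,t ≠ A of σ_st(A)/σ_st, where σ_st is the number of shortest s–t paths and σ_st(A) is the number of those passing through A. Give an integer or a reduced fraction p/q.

Pairs whose geodesics pass through A — H–G: 1; H–I: 1; H–C: 2/2; H–E: 1; H–B: 1; F–E: 1; F–B: 1; D–E: 1/2; D–B: 1; G–E: 1/2; G–B: 1; I–B: 1/2.
All other pairs contribute 0.
Summing the contributions gives betweenness(A) = 21/2.

21/2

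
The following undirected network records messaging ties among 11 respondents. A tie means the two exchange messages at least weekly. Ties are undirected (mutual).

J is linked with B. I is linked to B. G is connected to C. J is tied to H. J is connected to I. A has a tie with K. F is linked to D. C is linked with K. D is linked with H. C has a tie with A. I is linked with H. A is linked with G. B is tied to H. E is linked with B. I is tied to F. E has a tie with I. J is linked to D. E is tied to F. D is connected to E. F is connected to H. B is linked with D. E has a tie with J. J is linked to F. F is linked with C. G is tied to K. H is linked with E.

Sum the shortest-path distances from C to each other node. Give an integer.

17

Distances from C: A:1, B:3, D:2, E:2, F:1, G:1, H:2, I:2, J:2, K:1.
Sum = 1 + 3 + 2 + 2 + 1 + 1 + 2 + 2 + 2 + 1 = 17.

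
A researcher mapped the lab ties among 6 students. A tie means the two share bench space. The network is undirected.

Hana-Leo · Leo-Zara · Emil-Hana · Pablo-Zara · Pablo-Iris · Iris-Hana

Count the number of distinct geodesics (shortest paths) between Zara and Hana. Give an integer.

1

The shortest distance is 2, and the only length-2 path is Zara–Leo–Hana. So there is exactly 1 shortest path.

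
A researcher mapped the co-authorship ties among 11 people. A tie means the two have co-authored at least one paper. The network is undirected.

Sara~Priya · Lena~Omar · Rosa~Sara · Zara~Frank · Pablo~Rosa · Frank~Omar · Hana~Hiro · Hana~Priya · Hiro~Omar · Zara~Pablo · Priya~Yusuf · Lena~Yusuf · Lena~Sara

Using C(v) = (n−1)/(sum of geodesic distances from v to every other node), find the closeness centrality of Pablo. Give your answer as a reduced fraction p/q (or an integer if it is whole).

10/27

Distances from Pablo: Frank:2, Hana:4, Hiro:4, Lena:3, Omar:3, Priya:3, Rosa:1, Sara:2, Yusuf:4, Zara:1. Sum = 27.
n = 11, so closeness = 10/27.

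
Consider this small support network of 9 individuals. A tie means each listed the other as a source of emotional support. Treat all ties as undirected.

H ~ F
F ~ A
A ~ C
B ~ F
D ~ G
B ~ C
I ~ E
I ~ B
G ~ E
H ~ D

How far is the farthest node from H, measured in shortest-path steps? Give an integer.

3

Distances from H: A:2, B:2, C:3, D:1, E:3, F:1, G:2, I:3.
The largest is 3 (to E, C, and I), so the eccentricity of H is 3.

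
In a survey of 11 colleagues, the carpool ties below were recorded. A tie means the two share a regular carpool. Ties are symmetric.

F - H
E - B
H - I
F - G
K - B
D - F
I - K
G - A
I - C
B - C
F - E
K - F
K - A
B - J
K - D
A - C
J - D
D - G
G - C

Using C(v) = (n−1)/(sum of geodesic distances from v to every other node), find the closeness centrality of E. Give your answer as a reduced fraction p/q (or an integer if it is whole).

Distances from E: A:3, B:1, C:2, D:2, F:1, G:2, H:2, I:3, J:2, K:2. Sum = 20.
n = 11, so closeness = 10/20 = 1/2.

1/2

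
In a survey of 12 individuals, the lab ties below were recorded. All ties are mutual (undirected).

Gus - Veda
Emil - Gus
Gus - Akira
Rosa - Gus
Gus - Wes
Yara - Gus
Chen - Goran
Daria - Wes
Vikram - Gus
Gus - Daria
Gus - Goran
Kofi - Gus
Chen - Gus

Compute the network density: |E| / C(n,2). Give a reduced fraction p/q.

There are 13 edges and 12 nodes, so the maximum possible is C(12,2) = 66.
Density = 13/66.

13/66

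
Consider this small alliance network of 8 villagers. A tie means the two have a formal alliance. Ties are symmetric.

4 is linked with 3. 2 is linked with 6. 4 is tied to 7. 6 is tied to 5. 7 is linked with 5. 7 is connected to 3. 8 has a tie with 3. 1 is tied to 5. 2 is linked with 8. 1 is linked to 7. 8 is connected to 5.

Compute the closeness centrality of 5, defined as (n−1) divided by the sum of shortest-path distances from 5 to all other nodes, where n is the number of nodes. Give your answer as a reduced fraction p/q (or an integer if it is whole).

7/10

Distances from 5: 1:1, 2:2, 3:2, 4:2, 6:1, 7:1, 8:1. Sum = 10.
n = 8, so closeness = 7/10.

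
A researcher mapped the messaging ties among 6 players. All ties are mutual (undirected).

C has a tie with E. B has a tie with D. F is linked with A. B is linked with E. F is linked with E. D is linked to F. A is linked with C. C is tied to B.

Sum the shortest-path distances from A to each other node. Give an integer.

Distances from A: B:2, C:1, D:2, E:2, F:1.
Sum = 2 + 1 + 2 + 2 + 1 = 8.

8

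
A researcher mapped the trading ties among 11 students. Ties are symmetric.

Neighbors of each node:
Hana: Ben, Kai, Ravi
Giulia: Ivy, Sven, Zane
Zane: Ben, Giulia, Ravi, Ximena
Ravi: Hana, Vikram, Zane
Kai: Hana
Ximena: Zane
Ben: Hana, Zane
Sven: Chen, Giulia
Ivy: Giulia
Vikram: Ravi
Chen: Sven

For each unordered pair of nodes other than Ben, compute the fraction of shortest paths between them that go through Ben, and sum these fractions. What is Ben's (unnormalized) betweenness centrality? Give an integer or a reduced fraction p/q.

Pairs whose geodesics pass through Ben — Zane–Hana: 1/2; Zane–Kai: 1/2; Chen–Hana: 1/2; Chen–Kai: 1/2; Sven–Hana: 1/2; Sven–Kai: 1/2; Hana–Ivy: 1/2; Hana–Ximena: 1/2; Hana–Giulia: 1/2; Ivy–Kai: 1/2; Ximena–Kai: 1/2; Kai–Giulia: 1/2.
All other pairs contribute 0.
Summing the contributions gives betweenness(Ben) = 6.

6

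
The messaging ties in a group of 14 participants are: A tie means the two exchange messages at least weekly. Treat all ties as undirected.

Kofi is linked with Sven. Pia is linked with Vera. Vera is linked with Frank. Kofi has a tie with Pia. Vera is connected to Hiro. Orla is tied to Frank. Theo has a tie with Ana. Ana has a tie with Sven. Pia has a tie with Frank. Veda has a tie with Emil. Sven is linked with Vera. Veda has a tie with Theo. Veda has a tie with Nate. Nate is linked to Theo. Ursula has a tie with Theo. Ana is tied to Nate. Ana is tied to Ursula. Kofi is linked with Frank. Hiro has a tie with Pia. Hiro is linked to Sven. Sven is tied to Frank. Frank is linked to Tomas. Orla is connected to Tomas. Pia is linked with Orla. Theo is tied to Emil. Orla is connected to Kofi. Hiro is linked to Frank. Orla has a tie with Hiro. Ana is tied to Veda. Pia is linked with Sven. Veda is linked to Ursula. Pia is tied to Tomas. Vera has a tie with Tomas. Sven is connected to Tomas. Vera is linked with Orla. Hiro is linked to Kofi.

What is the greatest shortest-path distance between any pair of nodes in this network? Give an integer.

Eccentricity of each node (its greatest distance to any other): Ana:3, Emil:5, Frank:4, Hiro:4, Kofi:4, Nate:4, Orla:5, Pia:4, Sven:3, Theo:4, Tomas:4, Ursula:4, Veda:4, Vera:4.
The maximum eccentricity is 5, realized for instance by the pair Emil–Orla via Emil – Veda – Ana – Sven – Hiro – Orla. So the diameter is 5.

5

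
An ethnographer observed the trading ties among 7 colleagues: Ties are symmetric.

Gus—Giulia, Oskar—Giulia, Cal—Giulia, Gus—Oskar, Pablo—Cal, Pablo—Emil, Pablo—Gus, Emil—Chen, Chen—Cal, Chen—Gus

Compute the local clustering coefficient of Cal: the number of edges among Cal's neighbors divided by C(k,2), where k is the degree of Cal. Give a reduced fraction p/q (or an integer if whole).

Cal's neighbors: Chen, Giulia, and Pablo (k = 3).
Possible neighbor pairs: C(3,2) = 3. Edges among them: none → e = 0.
Clustering(Cal) = 0/3 = 0.

0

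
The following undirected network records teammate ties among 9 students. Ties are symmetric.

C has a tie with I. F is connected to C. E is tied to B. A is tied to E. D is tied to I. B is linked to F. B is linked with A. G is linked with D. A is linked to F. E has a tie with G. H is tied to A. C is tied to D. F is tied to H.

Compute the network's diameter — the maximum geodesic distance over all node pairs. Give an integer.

Eccentricity of each node (its greatest distance to any other): A:3, B:3, C:3, D:3, E:3, F:3, G:3, H:3, I:3.
The maximum eccentricity is 3, realized for instance by the pair H–G via H – A – E – G. So the diameter is 3.

3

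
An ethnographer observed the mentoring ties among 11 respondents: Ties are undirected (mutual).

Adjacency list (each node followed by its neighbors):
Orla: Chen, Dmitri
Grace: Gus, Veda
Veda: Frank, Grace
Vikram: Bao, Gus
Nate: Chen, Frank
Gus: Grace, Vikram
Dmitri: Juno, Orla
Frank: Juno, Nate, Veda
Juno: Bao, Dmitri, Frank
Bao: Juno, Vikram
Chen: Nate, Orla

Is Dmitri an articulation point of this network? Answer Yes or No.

Even without Dmitri, every remaining node can still reach every other (the residual graph is connected), so Dmitri is not a cut vertex.

No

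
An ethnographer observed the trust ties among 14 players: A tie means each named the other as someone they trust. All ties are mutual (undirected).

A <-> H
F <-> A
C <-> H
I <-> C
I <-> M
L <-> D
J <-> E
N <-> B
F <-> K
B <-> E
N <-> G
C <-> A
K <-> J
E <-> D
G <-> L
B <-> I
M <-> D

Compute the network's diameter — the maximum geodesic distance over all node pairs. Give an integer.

Eccentricity of each node (its greatest distance to any other): A:5, B:4, C:4, D:4, E:4, F:6, G:6, H:5, I:4, J:4, K:5, L:5, M:4, N:5.
The maximum eccentricity is 6, realized for instance by the pair F–G via F – A – C – I – B – N – G. So the diameter is 6.

6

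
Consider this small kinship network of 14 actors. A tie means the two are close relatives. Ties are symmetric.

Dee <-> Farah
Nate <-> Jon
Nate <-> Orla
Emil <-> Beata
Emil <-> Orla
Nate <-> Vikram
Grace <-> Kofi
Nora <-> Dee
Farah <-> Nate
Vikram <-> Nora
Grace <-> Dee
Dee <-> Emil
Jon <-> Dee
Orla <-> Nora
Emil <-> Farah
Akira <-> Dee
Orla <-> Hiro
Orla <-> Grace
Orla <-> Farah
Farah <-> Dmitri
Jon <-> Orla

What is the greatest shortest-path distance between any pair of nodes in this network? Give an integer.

4

Eccentricity of each node (its greatest distance to any other): Akira:4, Beata:4, Dee:3, Dmitri:4, Emil:3, Farah:3, Grace:3, Hiro:4, Jon:3, Kofi:4, Nate:3, Nora:3, Orla:3, Vikram:4.
The maximum eccentricity is 4, realized for instance by the pair Dmitri–Kofi via Dmitri – Farah – Dee – Grace – Kofi. So the diameter is 4.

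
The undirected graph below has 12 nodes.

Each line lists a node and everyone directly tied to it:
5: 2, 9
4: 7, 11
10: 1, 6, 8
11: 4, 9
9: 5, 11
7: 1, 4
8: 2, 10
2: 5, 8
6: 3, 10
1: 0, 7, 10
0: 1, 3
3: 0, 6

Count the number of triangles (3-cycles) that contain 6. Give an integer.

6's neighbors are 3 and 10, but none of them are tied to each other, so no triangle contains 6.

0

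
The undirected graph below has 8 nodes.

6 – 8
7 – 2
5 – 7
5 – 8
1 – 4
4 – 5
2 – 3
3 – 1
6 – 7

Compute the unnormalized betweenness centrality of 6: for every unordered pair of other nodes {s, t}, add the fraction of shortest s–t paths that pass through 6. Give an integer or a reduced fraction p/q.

4/3

Pairs whose geodesics pass through 6 — 8–7: 1/2; 8–2: 1/2; 8–3: 1/3.
All other pairs contribute 0.
Summing the contributions gives betweenness(6) = 4/3.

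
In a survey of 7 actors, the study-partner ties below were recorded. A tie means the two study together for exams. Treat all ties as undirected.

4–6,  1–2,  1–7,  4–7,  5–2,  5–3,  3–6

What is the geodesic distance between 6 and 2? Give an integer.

3

One shortest route is 6 – 3 – 5 – 2, which uses 3 edges, and at distance 2 from 6 we only reach {5, 7}, which does not include 2. So d(6,2) = 3.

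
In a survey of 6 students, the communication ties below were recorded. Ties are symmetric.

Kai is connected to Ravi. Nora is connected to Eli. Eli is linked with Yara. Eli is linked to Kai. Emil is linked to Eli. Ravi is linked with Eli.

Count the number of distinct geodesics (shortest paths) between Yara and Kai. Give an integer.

The shortest distance is 2, and the only length-2 path is Yara–Eli–Kai. So there is exactly 1 shortest path.

1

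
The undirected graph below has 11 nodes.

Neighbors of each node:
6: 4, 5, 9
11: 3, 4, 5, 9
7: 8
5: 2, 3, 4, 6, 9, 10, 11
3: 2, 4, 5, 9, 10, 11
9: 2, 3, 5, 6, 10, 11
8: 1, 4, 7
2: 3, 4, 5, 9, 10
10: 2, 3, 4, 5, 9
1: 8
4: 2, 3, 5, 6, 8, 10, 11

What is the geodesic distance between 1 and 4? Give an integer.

One shortest route is 1 – 8 – 4, which uses 2 edges, and 1 and 4 are not directly tied, so nothing shorter exists. So d(1,4) = 2.

2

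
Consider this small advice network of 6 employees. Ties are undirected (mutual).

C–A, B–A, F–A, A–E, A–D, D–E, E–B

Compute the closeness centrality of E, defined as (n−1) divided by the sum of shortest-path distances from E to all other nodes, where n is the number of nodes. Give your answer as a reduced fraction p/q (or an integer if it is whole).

5/7

Distances from E: A:1, B:1, C:2, D:1, F:2. Sum = 7.
n = 6, so closeness = 5/7.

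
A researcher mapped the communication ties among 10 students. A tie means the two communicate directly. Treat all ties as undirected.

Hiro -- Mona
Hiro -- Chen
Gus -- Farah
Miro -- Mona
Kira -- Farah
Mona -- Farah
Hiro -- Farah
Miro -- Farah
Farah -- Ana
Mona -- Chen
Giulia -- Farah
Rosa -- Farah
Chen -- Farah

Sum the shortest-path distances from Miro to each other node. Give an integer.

Distances from Miro: Ana:2, Chen:2, Farah:1, Giulia:2, Gus:2, Hiro:2, Kira:2, Mona:1, Rosa:2.
Sum = 2 + 2 + 1 + 2 + 2 + 2 + 2 + 1 + 2 = 16.

16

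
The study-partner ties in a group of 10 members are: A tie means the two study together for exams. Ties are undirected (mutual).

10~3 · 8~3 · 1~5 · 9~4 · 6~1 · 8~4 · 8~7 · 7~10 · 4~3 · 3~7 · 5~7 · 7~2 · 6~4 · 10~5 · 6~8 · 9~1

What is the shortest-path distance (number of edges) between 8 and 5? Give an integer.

2

One shortest route is 8 – 7 – 5, which uses 2 edges, and 8 and 5 are not directly tied, so nothing shorter exists. So d(8,5) = 2.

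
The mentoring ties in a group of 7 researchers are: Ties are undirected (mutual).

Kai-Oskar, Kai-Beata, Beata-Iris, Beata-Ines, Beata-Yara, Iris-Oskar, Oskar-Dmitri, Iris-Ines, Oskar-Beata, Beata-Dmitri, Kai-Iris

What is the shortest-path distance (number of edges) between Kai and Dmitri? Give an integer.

One shortest route is Kai – Beata – Dmitri, which uses 2 edges, and Kai and Dmitri are not directly tied, so nothing shorter exists. So d(Kai,Dmitri) = 2.

2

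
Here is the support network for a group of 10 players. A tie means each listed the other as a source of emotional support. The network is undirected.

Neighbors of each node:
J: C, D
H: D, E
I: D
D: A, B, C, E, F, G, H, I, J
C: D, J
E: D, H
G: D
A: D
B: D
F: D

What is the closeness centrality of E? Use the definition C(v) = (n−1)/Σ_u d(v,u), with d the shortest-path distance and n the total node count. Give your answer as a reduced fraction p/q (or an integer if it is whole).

Distances from E: A:2, B:2, C:2, D:1, F:2, G:2, H:1, I:2, J:2. Sum = 16.
n = 10, so closeness = 9/16.

9/16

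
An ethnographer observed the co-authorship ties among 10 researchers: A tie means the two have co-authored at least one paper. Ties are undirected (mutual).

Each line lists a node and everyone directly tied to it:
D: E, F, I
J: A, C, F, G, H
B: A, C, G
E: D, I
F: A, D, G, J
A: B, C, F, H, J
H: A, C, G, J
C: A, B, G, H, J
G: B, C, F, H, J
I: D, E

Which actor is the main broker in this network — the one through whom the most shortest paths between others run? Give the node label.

Unnormalized betweenness of each node: A:16/3, B:1/5, C:13/15, D:14, E:0, F:91/5, G:16/3, H:1/5, I:0, J:43/15.
F has the largest value, 91/5, making it the main broker — the node through which the most shortest paths run.

F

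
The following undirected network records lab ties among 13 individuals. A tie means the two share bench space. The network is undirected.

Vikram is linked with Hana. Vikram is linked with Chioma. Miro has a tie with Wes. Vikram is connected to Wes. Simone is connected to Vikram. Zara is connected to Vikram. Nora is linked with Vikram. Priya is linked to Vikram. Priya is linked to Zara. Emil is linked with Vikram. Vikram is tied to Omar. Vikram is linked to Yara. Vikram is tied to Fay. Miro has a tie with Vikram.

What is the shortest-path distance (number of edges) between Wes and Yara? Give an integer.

One shortest route is Wes – Vikram – Yara, which uses 2 edges, and Wes and Yara are not directly tied, so nothing shorter exists. So d(Wes,Yara) = 2.

2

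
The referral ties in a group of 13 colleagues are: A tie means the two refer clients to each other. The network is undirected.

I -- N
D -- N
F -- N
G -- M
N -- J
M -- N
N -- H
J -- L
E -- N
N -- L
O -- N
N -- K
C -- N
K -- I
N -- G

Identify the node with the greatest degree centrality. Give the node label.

N

Degrees — C:1, D:1, E:1, F:1, G:2, H:1, I:2, J:2, K:2, L:2, M:2, N:12, O:1.
The maximum is 12, attained only by N.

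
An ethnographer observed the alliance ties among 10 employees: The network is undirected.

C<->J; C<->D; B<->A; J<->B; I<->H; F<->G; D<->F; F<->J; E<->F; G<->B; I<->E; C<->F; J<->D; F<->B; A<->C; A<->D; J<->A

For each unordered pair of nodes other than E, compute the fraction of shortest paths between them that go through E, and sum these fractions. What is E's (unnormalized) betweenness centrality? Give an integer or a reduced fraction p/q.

14

Pairs whose geodesics pass through E — F–H: 1; F–I: 1; D–H: 1; D–I: 1; G–H: 1; G–I: 1; J–H: 1; J–I: 1; C–H: 1; C–I: 1; B–H: 1; B–I: 1; A–H: 4/4; A–I: 4/4.
All other pairs contribute 0.
Summing the contributions gives betweenness(E) = 14.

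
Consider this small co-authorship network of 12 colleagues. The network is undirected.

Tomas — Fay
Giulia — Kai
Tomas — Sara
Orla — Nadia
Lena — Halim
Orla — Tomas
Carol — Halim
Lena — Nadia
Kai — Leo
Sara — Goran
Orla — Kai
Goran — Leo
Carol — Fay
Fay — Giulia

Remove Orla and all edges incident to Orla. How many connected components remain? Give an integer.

Orla's neighbors (Kai, Nadia, and Tomas) remain reachable from one another through other ties, so the rest of the network stays in one piece.

1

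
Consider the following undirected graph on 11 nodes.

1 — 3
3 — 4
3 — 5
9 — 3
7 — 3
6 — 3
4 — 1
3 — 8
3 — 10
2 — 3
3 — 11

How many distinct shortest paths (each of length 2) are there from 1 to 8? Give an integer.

The shortest distance is 2, and the only length-2 path is 1–3–8. So there is exactly 1 shortest path.

1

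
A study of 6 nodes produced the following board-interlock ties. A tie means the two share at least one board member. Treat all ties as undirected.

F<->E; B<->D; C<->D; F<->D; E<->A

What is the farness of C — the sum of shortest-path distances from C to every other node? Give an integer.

Distances from C: A:4, B:2, D:1, E:3, F:2.
Sum = 4 + 2 + 1 + 3 + 2 = 12.

12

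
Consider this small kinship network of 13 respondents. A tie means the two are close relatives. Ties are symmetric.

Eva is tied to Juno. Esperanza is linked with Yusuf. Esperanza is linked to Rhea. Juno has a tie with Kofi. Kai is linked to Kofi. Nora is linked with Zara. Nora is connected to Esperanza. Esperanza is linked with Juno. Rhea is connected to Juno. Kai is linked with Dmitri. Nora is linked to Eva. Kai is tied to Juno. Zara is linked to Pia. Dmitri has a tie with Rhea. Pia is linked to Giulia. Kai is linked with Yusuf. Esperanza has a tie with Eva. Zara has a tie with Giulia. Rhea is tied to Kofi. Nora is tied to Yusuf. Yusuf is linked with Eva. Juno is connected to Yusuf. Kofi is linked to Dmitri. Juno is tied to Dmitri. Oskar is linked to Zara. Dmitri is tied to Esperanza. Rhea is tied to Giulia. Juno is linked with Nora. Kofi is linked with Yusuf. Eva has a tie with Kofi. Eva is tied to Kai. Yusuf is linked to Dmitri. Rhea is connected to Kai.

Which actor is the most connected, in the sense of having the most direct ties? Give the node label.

Juno

Degrees — Dmitri:6, Esperanza:6, Eva:6, Giulia:3, Juno:8, Kai:6, Kofi:6, Nora:5, Oskar:1, Pia:2, Rhea:6, Yusuf:7, Zara:4.
The maximum is 8, attained only by Juno.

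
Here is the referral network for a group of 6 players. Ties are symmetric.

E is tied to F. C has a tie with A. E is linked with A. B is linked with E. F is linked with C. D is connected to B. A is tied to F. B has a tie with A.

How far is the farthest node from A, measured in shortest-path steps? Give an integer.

2

Distances from A: B:1, C:1, D:2, E:1, F:1.
The largest is 2 (to D), so the eccentricity of A is 2.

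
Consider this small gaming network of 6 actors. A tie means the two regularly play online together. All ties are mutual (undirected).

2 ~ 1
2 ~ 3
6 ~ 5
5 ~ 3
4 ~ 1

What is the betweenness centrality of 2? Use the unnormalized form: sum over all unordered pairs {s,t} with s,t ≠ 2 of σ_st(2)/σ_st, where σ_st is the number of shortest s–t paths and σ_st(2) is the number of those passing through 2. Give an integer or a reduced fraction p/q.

Pairs whose geodesics pass through 2 — 1–3: 1; 1–6: 1; 1–5: 1; 4–3: 1; 4–6: 1; 4–5: 1.
All other pairs contribute 0.
Summing the contributions gives betweenness(2) = 6.

6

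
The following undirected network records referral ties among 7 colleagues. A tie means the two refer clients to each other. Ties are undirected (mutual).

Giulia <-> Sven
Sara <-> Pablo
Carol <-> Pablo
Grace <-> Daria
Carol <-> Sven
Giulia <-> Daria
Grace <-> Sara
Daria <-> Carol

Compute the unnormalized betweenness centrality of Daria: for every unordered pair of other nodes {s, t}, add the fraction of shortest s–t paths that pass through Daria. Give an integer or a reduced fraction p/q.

Pairs whose geodesics pass through Daria — Grace–Giulia: 1; Grace–Sven: 2/2; Grace–Carol: 1; Giulia–Carol: 1/2; Giulia–Pablo: 1/2; Giulia–Sara: 1.
All other pairs contribute 0.
Summing the contributions gives betweenness(Daria) = 5.

5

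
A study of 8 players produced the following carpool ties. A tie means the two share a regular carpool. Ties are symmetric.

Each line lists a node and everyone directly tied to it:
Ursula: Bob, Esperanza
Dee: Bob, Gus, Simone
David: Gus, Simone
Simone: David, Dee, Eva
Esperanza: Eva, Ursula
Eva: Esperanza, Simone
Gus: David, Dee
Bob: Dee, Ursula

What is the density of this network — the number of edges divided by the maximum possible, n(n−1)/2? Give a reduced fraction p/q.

9/28

There are 9 edges and 8 nodes, so the maximum possible is C(8,2) = 28.
Density = 9/28.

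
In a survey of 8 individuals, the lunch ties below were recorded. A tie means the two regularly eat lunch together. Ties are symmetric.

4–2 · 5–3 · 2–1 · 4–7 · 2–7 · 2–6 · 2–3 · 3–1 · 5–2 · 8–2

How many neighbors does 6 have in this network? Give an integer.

6 is directly tied to 2. That is 1 neighbor, so the degree of 6 is 1.

1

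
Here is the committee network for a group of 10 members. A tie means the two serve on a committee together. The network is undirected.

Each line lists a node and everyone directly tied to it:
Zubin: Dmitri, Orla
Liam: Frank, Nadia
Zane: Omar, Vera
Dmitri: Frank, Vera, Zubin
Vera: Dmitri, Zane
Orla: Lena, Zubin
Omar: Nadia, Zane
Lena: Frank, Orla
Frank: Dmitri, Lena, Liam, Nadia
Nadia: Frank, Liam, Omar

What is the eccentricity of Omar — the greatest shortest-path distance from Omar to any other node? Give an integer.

4

Distances from Omar: Dmitri:3, Frank:2, Lena:3, Liam:2, Nadia:1, Orla:4, Vera:2, Zane:1, Zubin:4.
The largest is 4 (to Zubin and Orla), so the eccentricity of Omar is 4.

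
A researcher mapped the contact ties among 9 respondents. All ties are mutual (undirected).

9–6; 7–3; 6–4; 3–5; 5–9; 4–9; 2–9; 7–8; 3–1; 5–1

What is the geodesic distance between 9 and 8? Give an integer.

4

One shortest route is 9 – 5 – 3 – 7 – 8, which uses 4 edges, and at distance 3 from 9 we only reach {7}, which does not include 8. So d(9,8) = 4.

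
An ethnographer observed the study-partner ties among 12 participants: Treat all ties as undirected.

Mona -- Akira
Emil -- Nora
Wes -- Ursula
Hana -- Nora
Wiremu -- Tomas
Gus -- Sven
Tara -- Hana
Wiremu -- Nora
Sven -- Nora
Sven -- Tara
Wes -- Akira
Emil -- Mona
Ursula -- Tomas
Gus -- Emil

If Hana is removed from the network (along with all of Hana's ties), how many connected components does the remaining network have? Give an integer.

1

Hana's neighbors (Nora and Tara) remain reachable from one another through other ties, so the rest of the network stays in one piece.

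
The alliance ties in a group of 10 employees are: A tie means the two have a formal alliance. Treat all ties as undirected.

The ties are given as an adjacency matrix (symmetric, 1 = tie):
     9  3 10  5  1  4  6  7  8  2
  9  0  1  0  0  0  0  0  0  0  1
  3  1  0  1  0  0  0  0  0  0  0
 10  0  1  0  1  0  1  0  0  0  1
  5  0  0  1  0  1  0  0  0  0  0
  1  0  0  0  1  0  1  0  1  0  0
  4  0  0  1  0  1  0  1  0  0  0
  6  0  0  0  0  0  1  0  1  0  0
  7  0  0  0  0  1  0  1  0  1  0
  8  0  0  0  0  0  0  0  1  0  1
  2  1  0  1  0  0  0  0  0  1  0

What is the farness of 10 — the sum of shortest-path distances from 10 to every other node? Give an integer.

15

Distances from 10: 1:2, 2:1, 3:1, 4:1, 5:1, 6:2, 7:3, 8:2, 9:2.
Sum = 2 + 1 + 1 + 1 + 1 + 2 + 3 + 2 + 2 = 15.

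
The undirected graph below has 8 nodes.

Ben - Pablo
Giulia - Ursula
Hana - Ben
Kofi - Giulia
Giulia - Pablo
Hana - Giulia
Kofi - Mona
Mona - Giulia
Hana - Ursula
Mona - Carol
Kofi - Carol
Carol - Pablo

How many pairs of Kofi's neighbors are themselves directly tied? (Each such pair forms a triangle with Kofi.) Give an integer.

2

Kofi's neighbors: Carol, Giulia, and Mona.
Neighbor pairs that are themselves tied: Kofi–Carol–Mona; Kofi–Giulia–Mona. Each forms one triangle with Kofi, for 2 in total.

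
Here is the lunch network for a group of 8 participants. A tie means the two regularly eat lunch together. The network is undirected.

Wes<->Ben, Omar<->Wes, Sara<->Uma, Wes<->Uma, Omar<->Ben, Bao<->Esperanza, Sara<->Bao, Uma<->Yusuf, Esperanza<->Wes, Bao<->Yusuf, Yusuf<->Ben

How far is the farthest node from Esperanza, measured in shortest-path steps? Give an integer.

Distances from Esperanza: Bao:1, Ben:2, Omar:2, Sara:2, Uma:2, Wes:1, Yusuf:2.
The largest is 2 (to Yusuf, Sara, Uma, Omar, and Ben), so the eccentricity of Esperanza is 2.

2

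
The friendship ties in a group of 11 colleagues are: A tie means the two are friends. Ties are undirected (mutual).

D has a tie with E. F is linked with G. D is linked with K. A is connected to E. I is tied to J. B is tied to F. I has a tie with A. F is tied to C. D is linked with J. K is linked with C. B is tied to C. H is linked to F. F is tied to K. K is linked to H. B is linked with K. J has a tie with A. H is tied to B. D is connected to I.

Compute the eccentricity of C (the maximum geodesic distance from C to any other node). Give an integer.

Distances from C: A:4, B:1, D:2, E:3, F:1, G:2, H:2, I:3, J:3, K:1.
The largest is 4 (to A), so the eccentricity of C is 4.

4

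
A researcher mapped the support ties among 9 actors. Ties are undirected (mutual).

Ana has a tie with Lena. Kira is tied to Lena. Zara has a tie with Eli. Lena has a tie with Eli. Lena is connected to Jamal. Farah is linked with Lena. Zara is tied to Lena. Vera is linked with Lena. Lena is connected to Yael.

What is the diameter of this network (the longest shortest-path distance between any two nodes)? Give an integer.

2

Eccentricity of each node (its greatest distance to any other): Ana:2, Eli:2, Farah:2, Jamal:2, Kira:2, Lena:1, Vera:2, Yael:2, Zara:2.
The maximum eccentricity is 2, realized for instance by the pair Jamal–Kira via Jamal – Lena – Kira. So the diameter is 2.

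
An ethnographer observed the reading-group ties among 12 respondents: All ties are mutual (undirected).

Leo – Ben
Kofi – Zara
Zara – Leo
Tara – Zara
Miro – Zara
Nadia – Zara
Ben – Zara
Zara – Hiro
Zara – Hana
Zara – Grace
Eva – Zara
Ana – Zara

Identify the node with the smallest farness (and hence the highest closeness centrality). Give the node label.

Farness (sum of distances to all others) for each node — Ana:21, Ben:20, Eva:21, Grace:21, Hana:21, Hiro:21, Kofi:21, Leo:20, Miro:21, Nadia:21, Tara:21, Zara:11.
The smallest farness is 11, for Zara, so Zara has the highest closeness.

Zara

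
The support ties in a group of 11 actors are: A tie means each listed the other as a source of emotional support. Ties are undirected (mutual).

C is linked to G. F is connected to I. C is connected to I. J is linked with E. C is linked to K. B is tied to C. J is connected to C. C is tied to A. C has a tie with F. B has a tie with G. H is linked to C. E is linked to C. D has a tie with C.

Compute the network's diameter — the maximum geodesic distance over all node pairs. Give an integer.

Eccentricity of each node (its greatest distance to any other): A:2, B:2, C:1, D:2, E:2, F:2, G:2, H:2, I:2, J:2, K:2.
The maximum eccentricity is 2, realized for instance by the pair G–D via G – C – D. So the diameter is 2.

2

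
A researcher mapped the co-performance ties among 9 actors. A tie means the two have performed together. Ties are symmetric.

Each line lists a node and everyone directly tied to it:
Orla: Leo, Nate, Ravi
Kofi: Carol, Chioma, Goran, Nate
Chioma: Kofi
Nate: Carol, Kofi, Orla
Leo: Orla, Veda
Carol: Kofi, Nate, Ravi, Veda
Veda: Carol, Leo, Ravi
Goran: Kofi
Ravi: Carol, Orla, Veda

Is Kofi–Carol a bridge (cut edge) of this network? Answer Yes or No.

Even without that edge, Kofi still reaches Carol via Kofi – Nate – Carol, so the network stays connected. Not a bridge.

No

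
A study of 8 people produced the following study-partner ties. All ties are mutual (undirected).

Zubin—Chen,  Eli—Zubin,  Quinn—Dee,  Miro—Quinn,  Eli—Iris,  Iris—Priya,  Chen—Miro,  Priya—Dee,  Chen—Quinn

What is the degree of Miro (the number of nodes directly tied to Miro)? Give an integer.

2

Miro is directly tied to Chen and Quinn. That is 2 neighbors, so the degree of Miro is 2.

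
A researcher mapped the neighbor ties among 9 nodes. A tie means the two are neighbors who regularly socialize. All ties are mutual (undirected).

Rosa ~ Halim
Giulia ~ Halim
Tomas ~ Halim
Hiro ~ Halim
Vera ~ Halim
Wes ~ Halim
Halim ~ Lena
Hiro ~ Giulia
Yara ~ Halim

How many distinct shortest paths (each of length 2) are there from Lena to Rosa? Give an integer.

1

The shortest distance is 2, and the only length-2 path is Lena–Halim–Rosa. So there is exactly 1 shortest path.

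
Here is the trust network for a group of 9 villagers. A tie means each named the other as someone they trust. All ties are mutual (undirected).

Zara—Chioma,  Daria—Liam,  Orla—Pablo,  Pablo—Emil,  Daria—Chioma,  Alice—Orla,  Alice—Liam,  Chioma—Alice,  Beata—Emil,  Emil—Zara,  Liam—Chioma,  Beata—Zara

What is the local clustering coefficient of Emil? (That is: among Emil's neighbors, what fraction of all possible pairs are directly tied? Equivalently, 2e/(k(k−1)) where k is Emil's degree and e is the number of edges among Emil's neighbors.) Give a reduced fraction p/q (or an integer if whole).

Emil's neighbors: Beata, Pablo, and Zara (k = 3).
Possible neighbor pairs: C(3,2) = 3. Edges among them: Beata–Zara → e = 1.
Clustering(Emil) = 1/3.

1/3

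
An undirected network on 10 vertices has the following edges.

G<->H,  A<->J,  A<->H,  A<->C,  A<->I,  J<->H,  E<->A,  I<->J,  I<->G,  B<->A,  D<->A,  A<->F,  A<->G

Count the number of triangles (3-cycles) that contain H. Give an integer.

H's neighbors: A, G, and J.
Neighbor pairs that are themselves tied: H–A–G; H–A–J. Each forms one triangle with H, for 2 in total.

2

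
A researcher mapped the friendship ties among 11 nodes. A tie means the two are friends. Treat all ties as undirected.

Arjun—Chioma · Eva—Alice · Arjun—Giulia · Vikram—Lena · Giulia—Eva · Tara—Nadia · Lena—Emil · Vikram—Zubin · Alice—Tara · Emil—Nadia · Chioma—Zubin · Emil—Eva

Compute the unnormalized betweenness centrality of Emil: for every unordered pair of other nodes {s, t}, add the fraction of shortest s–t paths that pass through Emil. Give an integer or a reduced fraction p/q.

17

Pairs whose geodesics pass through Emil — Lena–Arjun: 1/2; Lena–Giulia: 1; Lena–Eva: 1; Lena–Alice: 1; Lena–Tara: 1; Lena–Nadia: 1; Vikram–Giulia: 1/2; Vikram–Eva: 1; Vikram–Alice: 1; Vikram–Tara: 1; Vikram–Nadia: 1; Zubin–Eva: 1/2; Zubin–Alice: 1/2; Zubin–Tara: 1 … (+5 more pairs).
All other pairs contribute 0.
Summing the contributions gives betweenness(Emil) = 17.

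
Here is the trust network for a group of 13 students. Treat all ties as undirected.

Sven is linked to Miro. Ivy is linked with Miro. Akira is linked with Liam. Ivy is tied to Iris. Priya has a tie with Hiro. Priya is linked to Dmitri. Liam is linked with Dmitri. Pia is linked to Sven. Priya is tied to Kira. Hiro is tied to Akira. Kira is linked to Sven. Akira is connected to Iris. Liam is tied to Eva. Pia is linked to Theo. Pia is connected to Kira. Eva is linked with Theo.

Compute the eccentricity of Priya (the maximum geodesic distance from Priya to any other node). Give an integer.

4

Distances from Priya: Akira:2, Dmitri:1, Eva:3, Hiro:1, Iris:3, Ivy:4, Kira:1, Liam:2, Miro:3, Pia:2, Sven:2, Theo:3.
The largest is 4 (to Ivy), so the eccentricity of Priya is 4.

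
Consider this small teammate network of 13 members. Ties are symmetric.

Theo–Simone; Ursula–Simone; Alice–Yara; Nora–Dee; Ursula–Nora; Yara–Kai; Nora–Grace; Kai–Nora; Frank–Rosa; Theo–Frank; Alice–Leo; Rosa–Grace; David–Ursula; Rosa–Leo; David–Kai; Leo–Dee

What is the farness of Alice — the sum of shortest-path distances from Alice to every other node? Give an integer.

33

Distances from Alice: David:3, Dee:2, Frank:3, Grace:3, Kai:2, Leo:1, Nora:3, Rosa:2, Simone:5, Theo:4, Ursula:4, Yara:1.
Sum = 3 + 2 + 3 + 3 + 2 + 1 + 3 + 2 + 5 + 4 + 4 + 1 = 33.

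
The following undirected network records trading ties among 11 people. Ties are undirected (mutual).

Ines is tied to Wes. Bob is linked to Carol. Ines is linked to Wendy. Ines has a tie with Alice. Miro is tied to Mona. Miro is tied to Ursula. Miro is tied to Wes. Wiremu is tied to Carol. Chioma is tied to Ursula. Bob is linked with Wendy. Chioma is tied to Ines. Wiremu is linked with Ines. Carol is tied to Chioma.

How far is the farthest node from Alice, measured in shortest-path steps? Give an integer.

4

Distances from Alice: Bob:3, Carol:3, Chioma:2, Ines:1, Miro:3, Mona:4, Ursula:3, Wendy:2, Wes:2, Wiremu:2.
The largest is 4 (to Mona), so the eccentricity of Alice is 4.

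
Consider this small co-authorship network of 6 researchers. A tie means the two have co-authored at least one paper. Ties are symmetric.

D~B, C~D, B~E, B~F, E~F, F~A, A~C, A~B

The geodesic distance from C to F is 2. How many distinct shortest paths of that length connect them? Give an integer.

The shortest distance is 2, and the only length-2 path is C–A–F. So there is exactly 1 shortest path.

1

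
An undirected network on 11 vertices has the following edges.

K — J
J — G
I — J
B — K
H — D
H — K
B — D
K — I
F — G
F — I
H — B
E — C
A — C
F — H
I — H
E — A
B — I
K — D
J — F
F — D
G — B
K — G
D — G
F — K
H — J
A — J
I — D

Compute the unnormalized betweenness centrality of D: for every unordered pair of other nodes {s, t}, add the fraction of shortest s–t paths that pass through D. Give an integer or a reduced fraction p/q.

Pairs whose geodesics pass through D — G–I: 1/5; G–H: 1/5; F–B: 1/5.
All other pairs contribute 0.
Summing the contributions gives betweenness(D) = 3/5.

3/5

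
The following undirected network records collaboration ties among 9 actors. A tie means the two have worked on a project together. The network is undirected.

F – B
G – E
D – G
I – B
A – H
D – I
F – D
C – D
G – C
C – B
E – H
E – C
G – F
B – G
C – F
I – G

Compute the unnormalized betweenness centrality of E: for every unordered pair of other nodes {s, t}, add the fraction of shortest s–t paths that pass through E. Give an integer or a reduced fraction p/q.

12

Pairs whose geodesics pass through E — H–C: 1; H–G: 1; H–I: 1; H–F: 2/2; H–D: 2/2; H–B: 2/2; A–C: 1; A–G: 1; A–I: 1; A–F: 2/2; A–D: 2/2; A–B: 2/2.
All other pairs contribute 0.
Summing the contributions gives betweenness(E) = 12.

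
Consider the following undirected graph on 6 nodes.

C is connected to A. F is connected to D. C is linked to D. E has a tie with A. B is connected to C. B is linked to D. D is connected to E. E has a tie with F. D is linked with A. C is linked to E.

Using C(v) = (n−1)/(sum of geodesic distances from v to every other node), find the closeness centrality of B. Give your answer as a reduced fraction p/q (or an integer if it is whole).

Distances from B: A:2, C:1, D:1, E:2, F:2. Sum = 8.
n = 6, so closeness = 5/8.

5/8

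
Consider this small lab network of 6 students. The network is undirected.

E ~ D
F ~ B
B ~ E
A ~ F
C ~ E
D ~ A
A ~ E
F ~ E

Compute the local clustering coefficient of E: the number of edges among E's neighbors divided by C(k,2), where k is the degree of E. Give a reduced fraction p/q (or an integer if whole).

3/10

E's neighbors: A, B, C, D, and F (k = 5).
Possible neighbor pairs: C(5,2) = 10. Edges among them: A–D, A–F, B–F → e = 3.
Clustering(E) = 3/10.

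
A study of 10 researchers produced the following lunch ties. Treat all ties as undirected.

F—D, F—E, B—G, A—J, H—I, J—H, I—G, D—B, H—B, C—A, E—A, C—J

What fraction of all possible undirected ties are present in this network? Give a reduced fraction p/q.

4/15

There are 12 edges and 10 nodes, so the maximum possible is C(10,2) = 45.
Density = 12/45 = 4/15.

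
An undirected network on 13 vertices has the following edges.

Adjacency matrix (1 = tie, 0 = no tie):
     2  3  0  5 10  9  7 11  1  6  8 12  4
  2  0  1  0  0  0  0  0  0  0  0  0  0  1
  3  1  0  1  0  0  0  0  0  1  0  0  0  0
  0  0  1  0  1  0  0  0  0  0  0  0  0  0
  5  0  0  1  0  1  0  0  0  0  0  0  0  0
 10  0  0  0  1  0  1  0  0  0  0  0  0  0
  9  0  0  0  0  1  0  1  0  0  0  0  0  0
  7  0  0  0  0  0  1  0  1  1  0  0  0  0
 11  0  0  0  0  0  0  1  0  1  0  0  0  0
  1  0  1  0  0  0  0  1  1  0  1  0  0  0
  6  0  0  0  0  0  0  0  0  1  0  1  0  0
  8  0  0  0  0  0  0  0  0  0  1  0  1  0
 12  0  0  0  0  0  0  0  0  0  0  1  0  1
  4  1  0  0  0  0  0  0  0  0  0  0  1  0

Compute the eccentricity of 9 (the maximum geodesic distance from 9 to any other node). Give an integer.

5

Distances from 9: 0:3, 1:2, 2:4, 3:3, 4:5, 5:2, 6:3, 7:1, 8:4, 10:1, 11:2, 12:5.
The largest is 5 (to 12 and 4), so the eccentricity of 9 is 5.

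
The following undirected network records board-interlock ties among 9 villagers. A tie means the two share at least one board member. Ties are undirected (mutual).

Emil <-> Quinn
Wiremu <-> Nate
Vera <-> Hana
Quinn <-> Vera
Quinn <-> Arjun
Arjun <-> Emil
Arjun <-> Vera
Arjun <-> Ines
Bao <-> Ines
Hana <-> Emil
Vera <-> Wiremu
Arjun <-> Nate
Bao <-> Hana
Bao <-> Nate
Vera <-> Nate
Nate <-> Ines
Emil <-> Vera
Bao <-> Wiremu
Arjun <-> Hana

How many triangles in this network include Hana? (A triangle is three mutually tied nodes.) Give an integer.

3

Hana's neighbors: Arjun, Bao, Emil, and Vera.
Neighbor pairs that are themselves tied: Hana–Arjun–Emil; Hana–Arjun–Vera; Hana–Emil–Vera. Each forms one triangle with Hana, for 3 in total.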